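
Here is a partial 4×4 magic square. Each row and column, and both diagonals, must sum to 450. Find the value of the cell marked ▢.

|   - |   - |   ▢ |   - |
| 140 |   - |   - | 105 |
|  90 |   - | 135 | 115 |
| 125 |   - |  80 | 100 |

150

Row 3: 90 + 135 + 115 + ? = 450, so (3,2) = 110.
Row 4 must total 450; the given cells sum to 305, so (4,2) = 145.
From column 1, 450 − (140 + 90 + 125) gives (1,1) = 95.
Column 4 needs 450; the known cells sum to 320, so (1,4) = 130.
Main diagonal must total 450; the given cells sum to 330, so (2,2) = 120.
Anti-diagonal needs 450; the known cells sum to 365, so (2,3) = 85.
Using column 2: 120 + 110 + 145 + ? → (1,2) = 450 − 375 = 75.
Column 3 needs 450; the known cells sum to 300, so (1,3) = 150.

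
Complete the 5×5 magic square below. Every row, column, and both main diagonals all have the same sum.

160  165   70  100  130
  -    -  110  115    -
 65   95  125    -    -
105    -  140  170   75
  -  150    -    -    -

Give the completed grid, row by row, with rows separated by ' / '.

Row 1 is already complete: 160 + 165 + 70 + 100 + 130 = 625, so that is the magic constant.
Using row 4: 105 + 140 + 170 + 75 + ? → (4,2) = 625 − 490 = 135.
From column 2, 625 − (165 + 95 + 135 + 150) gives (2,2) = 80.
Column 3 needs 625; the known cells sum to 445, so (5,3) = 180.
Main diagonal: 160 + 80 + 125 + 170 + ? = 625, so (5,5) = 90.
Using anti-diagonal: 130 + 115 + 125 + 135 + ? → (5,1) = 625 − 505 = 120.
Row 5 needs 625; the known cells sum to 540, so (5,4) = 85.
From column 1, 625 − (160 + 65 + 105 + 120) gives (2,1) = 175.
Using column 4: 100 + 115 + 170 + 85 + ? → (3,4) = 625 − 470 = 155.
Row 2 needs 625; the known cells sum to 480, so (2,5) = 145.
Row 3: 65 + 95 + 125 + 155 + ? = 625, so (3,5) = 185.

160 165 70 100 130 / 175 80 110 115 145 / 65 95 125 155 185 / 105 135 140 170 75 / 120 150 180 85 90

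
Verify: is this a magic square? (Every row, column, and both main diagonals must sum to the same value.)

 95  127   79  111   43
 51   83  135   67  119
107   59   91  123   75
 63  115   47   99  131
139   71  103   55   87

Row 1: 95 + 127 + 79 + 111 + 43 = 455.
Row 2: 51 + 83 + 135 + 67 + 119 = 455.
Row 3: 107 + 59 + 91 + 123 + 75 = 455.
Row 4: 63 + 115 + 47 + 99 + 131 = 455.
Row 5: 139 + 71 + 103 + 55 + 87 = 455.
Column 1: 95 + 51 + 107 + 63 + 139 = 455.
Column 2: 127 + 83 + 59 + 115 + 71 = 455.
Column 3: 79 + 135 + 91 + 47 + 103 = 455.
Column 4: 111 + 67 + 123 + 99 + 55 = 455.
Column 5: 43 + 119 + 75 + 131 + 87 = 455.
Main diagonal: 95 + 83 + 91 + 99 + 87 = 455.
Anti-diagonal: 43 + 67 + 91 + 115 + 139 = 455.
All lines sum to 455.

Yes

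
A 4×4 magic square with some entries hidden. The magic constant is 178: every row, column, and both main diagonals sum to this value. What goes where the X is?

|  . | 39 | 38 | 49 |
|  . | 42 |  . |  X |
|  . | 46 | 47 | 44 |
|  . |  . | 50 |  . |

Using row 1: 39 + 38 + 49 + ? → (1,1) = 178 − 126 = 52.
From row 3, 178 − (46 + 47 + 44) gives (3,1) = 41.
Column 2 must total 178; the given cells sum to 127, so (4,2) = 51.
Column 3: 38 + 47 + 50 + ? = 178, so (2,3) = 43.
Main diagonal: 52 + 42 + 47 + ? = 178, so (4,4) = 37.
From anti-diagonal, 178 − (49 + 43 + 46) gives (4,1) = 40.
Column 1 must total 178; the given cells sum to 133, so (2,1) = 45.
Using column 4: 49 + 44 + 37 + ? → (2,4) = 178 − 130 = 48.

48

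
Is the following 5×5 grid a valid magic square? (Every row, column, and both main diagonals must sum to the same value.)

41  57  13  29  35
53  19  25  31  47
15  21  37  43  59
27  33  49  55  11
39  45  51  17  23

Yes

Row 1: 41 + 57 + 13 + 29 + 35 = 175.
Row 2: 53 + 19 + 25 + 31 + 47 = 175.
Row 3: 15 + 21 + 37 + 43 + 59 = 175.
Row 4: 27 + 33 + 49 + 55 + 11 = 175.
Row 5: 39 + 45 + 51 + 17 + 23 = 175.
Column 1: 41 + 53 + 15 + 27 + 39 = 175.
Column 2: 57 + 19 + 21 + 33 + 45 = 175.
Column 3: 13 + 25 + 37 + 49 + 51 = 175.
Column 4: 29 + 31 + 43 + 55 + 17 = 175.
Column 5: 35 + 47 + 59 + 11 + 23 = 175.
Main diagonal: 41 + 19 + 37 + 55 + 23 = 175.
Anti-diagonal: 35 + 31 + 37 + 33 + 39 = 175.
All lines sum to 175.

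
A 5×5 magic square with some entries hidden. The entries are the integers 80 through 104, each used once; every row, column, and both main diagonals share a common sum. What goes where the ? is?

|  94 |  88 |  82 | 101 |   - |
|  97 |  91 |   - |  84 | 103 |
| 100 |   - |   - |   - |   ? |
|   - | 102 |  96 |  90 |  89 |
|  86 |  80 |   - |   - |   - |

81

The entries are 80 through 104, which sum to 2300, so each line sums to 2300/5 = 460.
Row 1: 94 + 88 + 82 + 101 + ? = 460, so (1,5) = 95.
Row 2 needs 460; the known cells sum to 375, so (2,3) = 85.
Row 4 needs 460; the known cells sum to 377, so (4,1) = 83.
Column 2 needs 460; the known cells sum to 361, so (3,2) = 99.
Anti-diagonal: 95 + 84 + 102 + 86 + ? = 460, so (3,3) = 93.
Column 3: 82 + 85 + 93 + 96 + ? = 460, so (5,3) = 104.
Main diagonal: 94 + 91 + 93 + 90 + ? = 460, so (5,5) = 92.
Row 5: 86 + 80 + 104 + 92 + ? = 460, so (5,4) = 98.
The remaining cell in column 4 is (3,4) = 460 − 373 = 87.
Column 5: 95 + 103 + 89 + 92 + ? = 460, so (3,5) = 81.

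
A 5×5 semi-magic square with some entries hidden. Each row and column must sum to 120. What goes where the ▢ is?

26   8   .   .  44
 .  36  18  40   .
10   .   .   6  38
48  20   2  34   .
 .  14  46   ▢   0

28

Row 4 must total 120; the given cells sum to 104, so (4,5) = 16.
Column 2 must total 120; the given cells sum to 78, so (3,2) = 42.
The remaining cell in column 5 is (2,5) = 120 − 98 = 22.
Row 2 needs 120; the known cells sum to 116, so (2,1) = 4.
Row 3 needs 120; the known cells sum to 96, so (3,3) = 24.
From column 1, 120 − (26 + 4 + 10 + 48) gives (5,1) = 32.
From column 3, 120 − (18 + 24 + 2 + 46) gives (1,3) = 30.
From row 1, 120 − (26 + 8 + 30 + 44) gives (1,4) = 12.
Row 5: 32 + 14 + 46 + 0 + ? = 120, so (5,4) = 28.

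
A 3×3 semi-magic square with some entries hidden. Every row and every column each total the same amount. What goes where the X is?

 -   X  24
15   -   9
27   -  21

18

Column 3 is complete and sums to 54; that is the magic constant.
Row 2 must total 54; the given cells sum to 24, so (2,2) = 30.
Row 3 must total 54; the given cells sum to 48, so (3,2) = 6.
Column 1 must total 54; the given cells sum to 42, so (1,1) = 12.
Column 2: 30 + 6 + ? = 54, so (1,2) = 18.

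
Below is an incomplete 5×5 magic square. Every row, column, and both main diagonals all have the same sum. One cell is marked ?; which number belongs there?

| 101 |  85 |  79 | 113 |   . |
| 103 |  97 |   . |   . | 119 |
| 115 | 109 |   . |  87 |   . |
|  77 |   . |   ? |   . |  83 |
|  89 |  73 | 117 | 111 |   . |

105

Column 1 is complete and sums to 485; that is the magic constant.
Row 1: 101 + 85 + 79 + 113 + ? = 485, so (1,5) = 107.
The remaining cell in row 5 is (5,5) = 485 − 390 = 95.
From column 2, 485 − (85 + 97 + 109 + 73) gives (4,2) = 121.
Column 5: 107 + 119 + 83 + 95 + ? = 485, so (3,5) = 81.
Using row 3: 115 + 109 + 87 + 81 + ? → (3,3) = 485 − 392 = 93.
Using main diagonal: 101 + 97 + 93 + 95 + ? → (4,4) = 485 − 386 = 99.
From anti-diagonal, 485 − (107 + 93 + 121 + 89) gives (2,4) = 75.
Row 2: 103 + 97 + 75 + 119 + ? = 485, so (2,3) = 91.
From row 4, 485 − (77 + 121 + 99 + 83) gives (4,3) = 105.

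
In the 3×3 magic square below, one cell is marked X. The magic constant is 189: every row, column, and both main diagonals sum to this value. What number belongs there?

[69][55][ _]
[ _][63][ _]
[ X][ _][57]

Row 1 needs 189; the known cells sum to 124, so (1,3) = 65.
Using column 2: 55 + 63 + ? → (3,2) = 189 − 118 = 71.
Column 3: 65 + 57 + ? = 189, so (2,3) = 67.
Anti-diagonal: 65 + 63 + ? = 189, so (3,1) = 61.

61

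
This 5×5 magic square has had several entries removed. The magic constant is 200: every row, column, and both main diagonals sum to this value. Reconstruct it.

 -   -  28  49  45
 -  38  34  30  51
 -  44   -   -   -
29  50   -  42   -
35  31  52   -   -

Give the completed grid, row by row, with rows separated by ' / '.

Row 2 must total 200; the given cells sum to 153, so (2,1) = 47.
Using column 2: 38 + 44 + 50 + 31 + ? → (1,2) = 200 − 163 = 37.
The remaining cell in anti-diagonal is (3,3) = 200 − 160 = 40.
Using row 1: 37 + 28 + 49 + 45 + ? → (1,1) = 200 − 159 = 41.
Column 1 must total 200; the given cells sum to 152, so (3,1) = 48.
Using column 3: 28 + 34 + 40 + 52 + ? → (4,3) = 200 − 154 = 46.
From main diagonal, 200 − (41 + 38 + 40 + 42) gives (5,5) = 39.
Row 4 must total 200; the given cells sum to 167, so (4,5) = 33.
The remaining cell in row 5 is (5,4) = 200 − 157 = 43.
The remaining cell in column 4 is (3,4) = 200 − 164 = 36.
Using column 5: 45 + 51 + 33 + 39 + ? → (3,5) = 200 − 168 = 32.

41 37 28 49 45 / 47 38 34 30 51 / 48 44 40 36 32 / 29 50 46 42 33 / 35 31 52 43 39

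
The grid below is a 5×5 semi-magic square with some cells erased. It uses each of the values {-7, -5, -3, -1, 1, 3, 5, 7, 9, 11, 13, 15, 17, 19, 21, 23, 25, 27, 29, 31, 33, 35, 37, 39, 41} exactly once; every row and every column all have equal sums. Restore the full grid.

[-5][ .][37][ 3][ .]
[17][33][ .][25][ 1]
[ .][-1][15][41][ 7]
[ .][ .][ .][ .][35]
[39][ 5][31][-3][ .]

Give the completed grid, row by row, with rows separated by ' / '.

-5 21 37 3 29 / 17 33 9 25 1 / 23 -1 15 41 7 / 11 27 -7 19 35 / 39 5 31 -3 13

The 25 entries sum to 425, so each line sums to 425/5 = 85.
Row 2 needs 85; the known cells sum to 76, so (2,3) = 9.
Row 3 needs 85; the known cells sum to 62, so (3,1) = 23.
From row 5, 85 − (39 + 5 + 31 + (-3)) gives (5,5) = 13.
Column 1 needs 85; the known cells sum to 74, so (4,1) = 11.
Column 3 needs 85; the known cells sum to 92, so (4,3) = -7.
From column 4, 85 − (3 + 25 + 41 + (-3)) gives (4,4) = 19.
From column 5, 85 − (1 + 7 + 35 + 13) gives (1,5) = 29.
Row 1 must total 85; the given cells sum to 64, so (1,2) = 21.
The remaining cell in row 4 is (4,2) = 85 − 58 = 27.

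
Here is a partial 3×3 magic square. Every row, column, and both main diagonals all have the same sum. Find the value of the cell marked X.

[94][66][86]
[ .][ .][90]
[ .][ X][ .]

98

Row 1 is complete and sums to 246; that is the magic constant.
Column 3 must total 246; the given cells sum to 176, so (3,3) = 70.
Main diagonal must total 246; the given cells sum to 164, so (2,2) = 82.
The remaining cell in anti-diagonal is (3,1) = 246 − 168 = 78.
Using row 2: 82 + 90 + ? → (2,1) = 246 − 172 = 74.
Using row 3: 78 + 70 + ? → (3,2) = 246 − 148 = 98.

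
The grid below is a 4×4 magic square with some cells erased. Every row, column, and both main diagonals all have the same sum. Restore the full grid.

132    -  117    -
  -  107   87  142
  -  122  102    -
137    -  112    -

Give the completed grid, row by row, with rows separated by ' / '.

Column 3 is already complete: 117 + 87 + 102 + 112 = 418, so that is the magic constant.
Row 2: 107 + 87 + 142 + ? = 418, so (2,1) = 82.
Using column 1: 132 + 82 + 137 + ? → (3,1) = 418 − 351 = 67.
Main diagonal: 132 + 107 + 102 + ? = 418, so (4,4) = 77.
Anti-diagonal must total 418; the given cells sum to 346, so (1,4) = 72.
Row 1 must total 418; the given cells sum to 321, so (1,2) = 97.
Row 3 must total 418; the given cells sum to 291, so (3,4) = 127.
Row 4 needs 418; the known cells sum to 326, so (4,2) = 92.

132 97 117 72 / 82 107 87 142 / 67 122 102 127 / 137 92 112 77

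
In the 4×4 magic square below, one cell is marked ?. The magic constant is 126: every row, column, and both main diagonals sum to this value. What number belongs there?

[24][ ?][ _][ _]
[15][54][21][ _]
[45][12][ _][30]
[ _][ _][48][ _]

33

Row 2 needs 126; the known cells sum to 90, so (2,4) = 36.
The remaining cell in row 3 is (3,3) = 126 − 87 = 39.
From column 1, 126 − (24 + 15 + 45) gives (4,1) = 42.
From column 3, 126 − (21 + 39 + 48) gives (1,3) = 18.
Main diagonal: 24 + 54 + 39 + ? = 126, so (4,4) = 9.
Using anti-diagonal: 21 + 12 + 42 + ? → (1,4) = 126 − 75 = 51.
Row 1 needs 126; the known cells sum to 93, so (1,2) = 33.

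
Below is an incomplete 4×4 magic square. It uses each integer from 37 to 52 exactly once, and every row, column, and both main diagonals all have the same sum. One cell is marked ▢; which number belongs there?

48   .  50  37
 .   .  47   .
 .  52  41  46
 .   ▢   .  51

The entries are 37 through 52, which sum to 712, so each line sums to 712/4 = 178.
Row 1 needs 178; the known cells sum to 135, so (1,2) = 43.
Row 3: 52 + 41 + 46 + ? = 178, so (3,1) = 39.
Column 3 needs 178; the known cells sum to 138, so (4,3) = 40.
From column 4, 178 − (37 + 46 + 51) gives (2,4) = 44.
Using main diagonal: 48 + 41 + 51 + ? → (2,2) = 178 − 140 = 38.
The remaining cell in anti-diagonal is (4,1) = 178 − 136 = 42.
Using row 2: 38 + 47 + 44 + ? → (2,1) = 178 − 129 = 49.
Using row 4: 42 + 40 + 51 + ? → (4,2) = 178 − 133 = 45.

45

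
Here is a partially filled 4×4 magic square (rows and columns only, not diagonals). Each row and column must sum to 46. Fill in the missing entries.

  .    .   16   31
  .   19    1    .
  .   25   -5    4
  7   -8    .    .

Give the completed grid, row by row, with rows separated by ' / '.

-11 10 16 31 / 28 19 1 -2 / 22 25 -5 4 / 7 -8 34 13

The remaining cell in row 3 is (3,1) = 46 − 24 = 22.
Column 2: 19 + 25 + (-8) + ? = 46, so (1,2) = 10.
From column 3, 46 − (16 + 1 + (-5)) gives (4,3) = 34.
Row 1 must total 46; the given cells sum to 57, so (1,1) = -11.
Using row 4: 7 + (-8) + 34 + ? → (4,4) = 46 − 33 = 13.
Column 1: -11 + 22 + 7 + ? = 46, so (2,1) = 28.
From column 4, 46 − (31 + 4 + 13) gives (2,4) = -2.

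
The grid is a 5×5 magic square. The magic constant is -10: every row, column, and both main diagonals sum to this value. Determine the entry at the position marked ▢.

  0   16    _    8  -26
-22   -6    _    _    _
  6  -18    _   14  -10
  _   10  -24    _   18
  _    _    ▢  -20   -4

4

The remaining cell in row 1 is (1,3) = -10 − (-2) = -8.
From row 3, -10 − (6 + (-18) + 14 + (-10)) gives (3,3) = -2.
The remaining cell in column 2 is (5,2) = -10 − 2 = -12.
The remaining cell in column 5 is (2,5) = -10 − (-22) = 12.
The remaining cell in main diagonal is (4,4) = -10 − (-12) = 2.
Row 4 must total -10; the given cells sum to 6, so (4,1) = -16.
Using column 1: 0 + (-22) + 6 + (-16) + ? → (5,1) = -10 − (-32) = 22.
The remaining cell in column 4 is (2,4) = -10 − 4 = -14.
Row 2: -22 + (-6) + (-14) + 12 + ? = -10, so (2,3) = 20.
Row 5: 22 + (-12) + (-20) + (-4) + ? = -10, so (5,3) = 4.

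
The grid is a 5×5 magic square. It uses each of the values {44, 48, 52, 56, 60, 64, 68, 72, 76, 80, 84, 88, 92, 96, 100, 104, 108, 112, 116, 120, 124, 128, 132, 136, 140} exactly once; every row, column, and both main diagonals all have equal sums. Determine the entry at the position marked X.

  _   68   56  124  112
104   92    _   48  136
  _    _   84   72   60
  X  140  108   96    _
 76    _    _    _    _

52

The 25 entries sum to 2300, so each line sums to 2300/5 = 460.
The remaining cell in row 1 is (1,1) = 460 − 360 = 100.
From row 2, 460 − (104 + 92 + 48 + 136) gives (2,3) = 80.
From column 3, 460 − (56 + 80 + 84 + 108) gives (5,3) = 132.
Column 4: 124 + 48 + 72 + 96 + ? = 460, so (5,4) = 120.
From main diagonal, 460 − (100 + 92 + 84 + 96) gives (5,5) = 88.
From row 5, 460 − (76 + 132 + 120 + 88) gives (5,2) = 44.
Column 2 needs 460; the known cells sum to 344, so (3,2) = 116.
Column 5 needs 460; the known cells sum to 396, so (4,5) = 64.
Row 3: 116 + 84 + 72 + 60 + ? = 460, so (3,1) = 128.
Row 4: 140 + 108 + 96 + 64 + ? = 460, so (4,1) = 52.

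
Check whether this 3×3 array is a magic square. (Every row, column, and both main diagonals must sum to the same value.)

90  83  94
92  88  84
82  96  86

No — column 2 sums to 267 but row 3 sums to 264.

Row 1: 90 + 83 + 94 = 267.
Row 2: 92 + 88 + 84 = 264.
Row 3: 82 + 96 + 86 = 264.
Column 1: 90 + 92 + 82 = 264.
Column 2: 83 + 88 + 96 = 267.
Column 3: 94 + 84 + 86 = 264.
Main diagonal: 90 + 88 + 86 = 264.
Anti-diagonal: 94 + 88 + 82 = 264.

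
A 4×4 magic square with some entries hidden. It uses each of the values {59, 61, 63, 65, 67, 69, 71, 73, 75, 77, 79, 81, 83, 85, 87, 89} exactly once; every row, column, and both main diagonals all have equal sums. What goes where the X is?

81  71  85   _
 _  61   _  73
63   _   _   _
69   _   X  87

65

The 16 entries sum to 1184, so each line sums to 1184/4 = 296.
Row 1 needs 296; the known cells sum to 237, so (1,4) = 59.
The remaining cell in column 1 is (2,1) = 296 − 213 = 83.
Using column 4: 59 + 73 + 87 + ? → (3,4) = 296 − 219 = 77.
Main diagonal needs 296; the known cells sum to 229, so (3,3) = 67.
Row 2 needs 296; the known cells sum to 217, so (2,3) = 79.
The remaining cell in row 3 is (3,2) = 296 − 207 = 89.
From column 2, 296 − (71 + 61 + 89) gives (4,2) = 75.
Using column 3: 85 + 79 + 67 + ? → (4,3) = 296 − 231 = 65.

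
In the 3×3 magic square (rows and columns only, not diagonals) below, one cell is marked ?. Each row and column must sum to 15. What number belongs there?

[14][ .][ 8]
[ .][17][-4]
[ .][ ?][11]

5

Row 1 needs 15; the known cells sum to 22, so (1,2) = -7.
The remaining cell in row 2 is (2,1) = 15 − 13 = 2.
Column 1: 14 + 2 + ? = 15, so (3,1) = -1.
Using column 2: -7 + 17 + ? → (3,2) = 15 − 10 = 5.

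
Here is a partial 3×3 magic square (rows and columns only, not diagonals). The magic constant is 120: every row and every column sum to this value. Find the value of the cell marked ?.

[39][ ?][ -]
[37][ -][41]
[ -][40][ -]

38

Using row 2: 37 + 41 + ? → (2,2) = 120 − 78 = 42.
Using column 1: 39 + 37 + ? → (3,1) = 120 − 76 = 44.
The remaining cell in column 2 is (1,2) = 120 − 82 = 38.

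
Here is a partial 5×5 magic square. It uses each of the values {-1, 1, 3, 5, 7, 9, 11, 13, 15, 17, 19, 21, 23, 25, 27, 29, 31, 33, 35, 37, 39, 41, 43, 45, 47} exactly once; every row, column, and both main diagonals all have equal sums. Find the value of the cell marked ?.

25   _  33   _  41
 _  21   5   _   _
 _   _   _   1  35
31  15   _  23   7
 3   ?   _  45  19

The 25 entries sum to 575, so each line sums to 575/5 = 115.
Using row 4: 31 + 15 + 23 + 7 + ? → (4,3) = 115 − 76 = 39.
Column 5 needs 115; the known cells sum to 102, so (2,5) = 13.
Main diagonal needs 115; the known cells sum to 88, so (3,3) = 27.
Anti-diagonal: 41 + 27 + 15 + 3 + ? = 115, so (2,4) = 29.
Row 2: 21 + 5 + 29 + 13 + ? = 115, so (2,1) = 47.
Using column 1: 25 + 47 + 31 + 3 + ? → (3,1) = 115 − 106 = 9.
The remaining cell in column 3 is (5,3) = 115 − 104 = 11.
Column 4 must total 115; the given cells sum to 98, so (1,4) = 17.
Row 1 must total 115; the given cells sum to 116, so (1,2) = -1.
Using row 3: 9 + 27 + 1 + 35 + ? → (3,2) = 115 − 72 = 43.
Row 5: 3 + 11 + 45 + 19 + ? = 115, so (5,2) = 37.

37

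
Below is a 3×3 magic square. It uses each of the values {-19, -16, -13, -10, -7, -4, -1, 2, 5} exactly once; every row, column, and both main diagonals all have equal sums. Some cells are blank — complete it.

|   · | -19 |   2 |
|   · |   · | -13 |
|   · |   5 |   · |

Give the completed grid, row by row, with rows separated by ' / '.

The 9 entries sum to -63, so each line sums to -63/3 = -21.
Row 1 needs -21; the known cells sum to -17, so (1,1) = -4.
Column 2: -19 + 5 + ? = -21, so (2,2) = -7.
The remaining cell in column 3 is (3,3) = -21 − (-11) = -10.
The remaining cell in anti-diagonal is (3,1) = -21 − (-5) = -16.
Row 2 needs -21; the known cells sum to -20, so (2,1) = -1.

-4 -19 2 / -1 -7 -13 / -16 5 -10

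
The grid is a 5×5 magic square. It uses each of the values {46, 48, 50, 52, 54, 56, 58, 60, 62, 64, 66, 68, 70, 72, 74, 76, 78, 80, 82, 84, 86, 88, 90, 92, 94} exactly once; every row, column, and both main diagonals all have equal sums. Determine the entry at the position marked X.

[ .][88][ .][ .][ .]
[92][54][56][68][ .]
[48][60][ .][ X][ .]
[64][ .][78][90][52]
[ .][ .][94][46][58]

84

The 25 entries sum to 1750, so each line sums to 1750/5 = 350.
From row 2, 350 − (92 + 54 + 56 + 68) gives (2,5) = 80.
Row 4: 64 + 78 + 90 + 52 + ? = 350, so (4,2) = 66.
From column 2, 350 − (88 + 54 + 60 + 66) gives (5,2) = 82.
From row 5, 350 − (82 + 94 + 46 + 58) gives (5,1) = 70.
From column 1, 350 − (92 + 48 + 64 + 70) gives (1,1) = 76.
Using main diagonal: 76 + 54 + 90 + 58 + ? → (3,3) = 350 − 278 = 72.
Using anti-diagonal: 68 + 72 + 66 + 70 + ? → (1,5) = 350 − 276 = 74.
Using column 3: 56 + 72 + 78 + 94 + ? → (1,3) = 350 − 300 = 50.
From column 5, 350 − (74 + 80 + 52 + 58) gives (3,5) = 86.
The remaining cell in row 1 is (1,4) = 350 − 288 = 62.
Using row 3: 48 + 60 + 72 + 86 + ? → (3,4) = 350 − 266 = 84.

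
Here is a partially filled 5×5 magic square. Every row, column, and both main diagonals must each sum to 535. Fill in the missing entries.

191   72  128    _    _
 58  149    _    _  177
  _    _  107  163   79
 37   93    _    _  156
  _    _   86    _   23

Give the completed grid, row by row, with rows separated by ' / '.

191 72 128 44 100 / 58 149 30 121 177 / 135 51 107 163 79 / 37 93 184 65 156 / 114 170 86 142 23

The remaining cell in column 5 is (1,5) = 535 − 435 = 100.
Main diagonal must total 535; the given cells sum to 470, so (4,4) = 65.
Row 1 needs 535; the known cells sum to 491, so (1,4) = 44.
From row 4, 535 − (37 + 93 + 65 + 156) gives (4,3) = 184.
From column 3, 535 − (128 + 107 + 184 + 86) gives (2,3) = 30.
Row 2: 58 + 149 + 30 + 177 + ? = 535, so (2,4) = 121.
From column 4, 535 − (44 + 121 + 163 + 65) gives (5,4) = 142.
Using anti-diagonal: 100 + 121 + 107 + 93 + ? → (5,1) = 535 − 421 = 114.
Row 5: 114 + 86 + 142 + 23 + ? = 535, so (5,2) = 170.
Column 1 must total 535; the given cells sum to 400, so (3,1) = 135.
The remaining cell in column 2 is (3,2) = 535 − 484 = 51.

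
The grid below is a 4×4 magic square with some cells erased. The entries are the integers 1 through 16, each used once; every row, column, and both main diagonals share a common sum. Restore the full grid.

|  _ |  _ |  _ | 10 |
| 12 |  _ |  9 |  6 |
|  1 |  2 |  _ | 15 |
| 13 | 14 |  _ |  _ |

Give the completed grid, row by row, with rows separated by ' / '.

8 11 5 10 / 12 7 9 6 / 1 2 16 15 / 13 14 4 3

The entries are 1 through 16, which sum to 136, so each line sums to 136/4 = 34.
From row 2, 34 − (12 + 9 + 6) gives (2,2) = 7.
From row 3, 34 − (1 + 2 + 15) gives (3,3) = 16.
Column 1: 12 + 1 + 13 + ? = 34, so (1,1) = 8.
Column 2: 7 + 2 + 14 + ? = 34, so (1,2) = 11.
The remaining cell in column 4 is (4,4) = 34 − 31 = 3.
Row 1 must total 34; the given cells sum to 29, so (1,3) = 5.
The remaining cell in row 4 is (4,3) = 34 − 30 = 4.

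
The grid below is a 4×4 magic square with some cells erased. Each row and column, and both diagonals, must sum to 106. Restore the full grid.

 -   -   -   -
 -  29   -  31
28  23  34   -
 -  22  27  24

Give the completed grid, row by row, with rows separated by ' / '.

19 32 25 30 / 26 29 20 31 / 28 23 34 21 / 33 22 27 24

Row 3 needs 106; the known cells sum to 85, so (3,4) = 21.
Row 4 needs 106; the known cells sum to 73, so (4,1) = 33.
Column 2 needs 106; the known cells sum to 74, so (1,2) = 32.
Column 4 must total 106; the given cells sum to 76, so (1,4) = 30.
Using main diagonal: 29 + 34 + 24 + ? → (1,1) = 106 − 87 = 19.
Anti-diagonal must total 106; the given cells sum to 86, so (2,3) = 20.
The remaining cell in row 1 is (1,3) = 106 − 81 = 25.
The remaining cell in row 2 is (2,1) = 106 − 80 = 26.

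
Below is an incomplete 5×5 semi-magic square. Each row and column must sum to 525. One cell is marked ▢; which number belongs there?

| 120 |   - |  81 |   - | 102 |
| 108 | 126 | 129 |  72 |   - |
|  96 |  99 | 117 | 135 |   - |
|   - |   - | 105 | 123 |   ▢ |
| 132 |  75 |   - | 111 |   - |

The remaining cell in row 2 is (2,5) = 525 − 435 = 90.
Row 3 needs 525; the known cells sum to 447, so (3,5) = 78.
From column 1, 525 − (120 + 108 + 96 + 132) gives (4,1) = 69.
Using column 3: 81 + 129 + 117 + 105 + ? → (5,3) = 525 − 432 = 93.
The remaining cell in column 4 is (1,4) = 525 − 441 = 84.
Using row 1: 120 + 81 + 84 + 102 + ? → (1,2) = 525 − 387 = 138.
The remaining cell in row 5 is (5,5) = 525 − 411 = 114.
Using column 2: 138 + 126 + 99 + 75 + ? → (4,2) = 525 − 438 = 87.
Column 5 must total 525; the given cells sum to 384, so (4,5) = 141.

141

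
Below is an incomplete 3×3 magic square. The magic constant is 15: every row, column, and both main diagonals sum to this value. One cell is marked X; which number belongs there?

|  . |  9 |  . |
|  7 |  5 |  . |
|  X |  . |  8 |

6

Row 2 needs 15; the known cells sum to 12, so (2,3) = 3.
Column 2: 9 + 5 + ? = 15, so (3,2) = 1.
From column 3, 15 − (3 + 8) gives (1,3) = 4.
Main diagonal must total 15; the given cells sum to 13, so (1,1) = 2.
Using anti-diagonal: 4 + 5 + ? → (3,1) = 15 − 9 = 6.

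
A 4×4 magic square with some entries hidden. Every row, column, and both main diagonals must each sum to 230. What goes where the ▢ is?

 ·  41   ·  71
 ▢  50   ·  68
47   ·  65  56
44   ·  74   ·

59

Row 3 must total 230; the given cells sum to 168, so (3,2) = 62.
The remaining cell in column 2 is (4,2) = 230 − 153 = 77.
Using column 4: 71 + 68 + 56 + ? → (4,4) = 230 − 195 = 35.
Main diagonal must total 230; the given cells sum to 150, so (1,1) = 80.
Anti-diagonal must total 230; the given cells sum to 177, so (2,3) = 53.
Row 1: 80 + 41 + 71 + ? = 230, so (1,3) = 38.
Row 2: 50 + 53 + 68 + ? = 230, so (2,1) = 59.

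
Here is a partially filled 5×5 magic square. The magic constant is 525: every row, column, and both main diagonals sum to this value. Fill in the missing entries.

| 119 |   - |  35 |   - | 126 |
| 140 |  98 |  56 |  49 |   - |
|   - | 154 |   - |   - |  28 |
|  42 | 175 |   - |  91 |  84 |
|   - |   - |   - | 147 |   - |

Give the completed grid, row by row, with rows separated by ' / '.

119 77 35 168 126 / 140 98 56 49 182 / 161 154 112 70 28 / 42 175 133 91 84 / 63 21 189 147 105

Row 2 must total 525; the given cells sum to 343, so (2,5) = 182.
Row 4 needs 525; the known cells sum to 392, so (4,3) = 133.
The remaining cell in column 5 is (5,5) = 525 − 420 = 105.
From main diagonal, 525 − (119 + 98 + 91 + 105) gives (3,3) = 112.
Using anti-diagonal: 126 + 49 + 112 + 175 + ? → (5,1) = 525 − 462 = 63.
Column 1 must total 525; the given cells sum to 364, so (3,1) = 161.
Column 3 must total 525; the given cells sum to 336, so (5,3) = 189.
The remaining cell in row 3 is (3,4) = 525 − 455 = 70.
Row 5 needs 525; the known cells sum to 504, so (5,2) = 21.
Column 2: 98 + 154 + 175 + 21 + ? = 525, so (1,2) = 77.
Column 4: 49 + 70 + 91 + 147 + ? = 525, so (1,4) = 168.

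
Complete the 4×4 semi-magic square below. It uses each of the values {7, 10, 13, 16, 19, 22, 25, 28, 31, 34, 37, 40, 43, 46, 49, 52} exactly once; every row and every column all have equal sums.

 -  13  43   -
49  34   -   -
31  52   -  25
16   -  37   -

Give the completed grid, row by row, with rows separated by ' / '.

The 16 entries sum to 472, so each line sums to 472/4 = 118.
Row 3: 31 + 52 + 25 + ? = 118, so (3,3) = 10.
Column 1 needs 118; the known cells sum to 96, so (1,1) = 22.
Column 2 must total 118; the given cells sum to 99, so (4,2) = 19.
Column 3 needs 118; the known cells sum to 90, so (2,3) = 28.
The remaining cell in row 1 is (1,4) = 118 − 78 = 40.
Row 2: 49 + 34 + 28 + ? = 118, so (2,4) = 7.
From row 4, 118 − (16 + 19 + 37) gives (4,4) = 46.

22 13 43 40 / 49 34 28 7 / 31 52 10 25 / 16 19 37 46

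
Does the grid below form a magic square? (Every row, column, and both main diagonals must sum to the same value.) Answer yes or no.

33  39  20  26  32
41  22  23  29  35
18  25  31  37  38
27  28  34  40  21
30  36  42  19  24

Row 1: 33 + 39 + 20 + 26 + 32 = 150.
Row 2: 41 + 22 + 23 + 29 + 35 = 150.
Row 3: 18 + 25 + 31 + 37 + 38 = 149.
Row 4: 27 + 28 + 34 + 40 + 21 = 150.
Row 5: 30 + 36 + 42 + 19 + 24 = 151.
Column 1: 33 + 41 + 18 + 27 + 30 = 149.
Column 2: 39 + 22 + 25 + 28 + 36 = 150.
Column 3: 20 + 23 + 31 + 34 + 42 = 150.
Column 4: 26 + 29 + 37 + 40 + 19 = 151.
Column 5: 32 + 35 + 38 + 21 + 24 = 150.
Main diagonal: 33 + 22 + 31 + 40 + 24 = 150.
Anti-diagonal: 32 + 29 + 31 + 28 + 30 = 150.

No — column 2 sums to 150 but column 4 sums to 151.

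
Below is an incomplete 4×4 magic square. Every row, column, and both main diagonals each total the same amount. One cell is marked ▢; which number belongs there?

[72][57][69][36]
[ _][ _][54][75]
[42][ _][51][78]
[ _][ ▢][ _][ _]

Row 1 is complete and sums to 234; that is the magic constant.
Using row 3: 42 + 51 + 78 + ? → (3,2) = 234 − 171 = 63.
Using column 3: 69 + 54 + 51 + ? → (4,3) = 234 − 174 = 60.
The remaining cell in column 4 is (4,4) = 234 − 189 = 45.
Main diagonal must total 234; the given cells sum to 168, so (2,2) = 66.
Anti-diagonal needs 234; the known cells sum to 153, so (4,1) = 81.
Row 2 needs 234; the known cells sum to 195, so (2,1) = 39.
Row 4: 81 + 60 + 45 + ? = 234, so (4,2) = 48.

48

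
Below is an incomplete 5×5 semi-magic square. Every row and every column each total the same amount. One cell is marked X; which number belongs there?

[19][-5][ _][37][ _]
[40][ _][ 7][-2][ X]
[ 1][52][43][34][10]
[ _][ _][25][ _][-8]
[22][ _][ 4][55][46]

Row 3 is complete and sums to 140; that is the magic constant.
Row 5 must total 140; the given cells sum to 127, so (5,2) = 13.
Column 1: 19 + 40 + 1 + 22 + ? = 140, so (4,1) = 58.
Using column 3: 7 + 43 + 25 + 4 + ? → (1,3) = 140 − 79 = 61.
From column 4, 140 − (37 + (-2) + 34 + 55) gives (4,4) = 16.
Row 1: 19 + (-5) + 61 + 37 + ? = 140, so (1,5) = 28.
Row 4 must total 140; the given cells sum to 91, so (4,2) = 49.
Using column 2: -5 + 52 + 49 + 13 + ? → (2,2) = 140 − 109 = 31.
From column 5, 140 − (28 + 10 + (-8) + 46) gives (2,5) = 64.

64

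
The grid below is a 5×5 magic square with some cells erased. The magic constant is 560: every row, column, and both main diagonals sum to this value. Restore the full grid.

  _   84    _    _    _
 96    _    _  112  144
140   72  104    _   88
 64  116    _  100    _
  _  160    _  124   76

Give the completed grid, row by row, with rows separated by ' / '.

Using row 3: 140 + 72 + 104 + 88 + ? → (3,4) = 560 − 404 = 156.
The remaining cell in column 2 is (2,2) = 560 − 432 = 128.
Using column 4: 112 + 156 + 100 + 124 + ? → (1,4) = 560 − 492 = 68.
Main diagonal needs 560; the known cells sum to 408, so (1,1) = 152.
Row 2 needs 560; the known cells sum to 480, so (2,3) = 80.
Column 1: 152 + 96 + 140 + 64 + ? = 560, so (5,1) = 108.
From anti-diagonal, 560 − (112 + 104 + 116 + 108) gives (1,5) = 120.
Row 1 needs 560; the known cells sum to 424, so (1,3) = 136.
The remaining cell in row 5 is (5,3) = 560 − 468 = 92.
From column 3, 560 − (136 + 80 + 104 + 92) gives (4,3) = 148.
Column 5 needs 560; the known cells sum to 428, so (4,5) = 132.

152 84 136 68 120 / 96 128 80 112 144 / 140 72 104 156 88 / 64 116 148 100 132 / 108 160 92 124 76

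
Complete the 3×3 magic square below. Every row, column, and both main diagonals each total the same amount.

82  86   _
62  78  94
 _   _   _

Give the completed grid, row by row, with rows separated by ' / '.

Row 2 is already complete: 62 + 78 + 94 = 234, so that is the magic constant.
From row 1, 234 − (82 + 86) gives (1,3) = 66.
Column 1 must total 234; the given cells sum to 144, so (3,1) = 90.
From column 2, 234 − (86 + 78) gives (3,2) = 70.
From column 3, 234 − (66 + 94) gives (3,3) = 74.

82 86 66 / 62 78 94 / 90 70 74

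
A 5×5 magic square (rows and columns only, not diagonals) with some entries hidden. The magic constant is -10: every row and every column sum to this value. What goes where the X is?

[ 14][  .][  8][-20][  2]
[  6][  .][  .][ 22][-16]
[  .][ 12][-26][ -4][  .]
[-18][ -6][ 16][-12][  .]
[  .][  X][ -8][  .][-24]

Using row 1: 14 + 8 + (-20) + 2 + ? → (1,2) = -10 − 4 = -14.
Row 4: -18 + (-6) + 16 + (-12) + ? = -10, so (4,5) = 10.
Column 3: 8 + (-26) + 16 + (-8) + ? = -10, so (2,3) = 0.
The remaining cell in column 4 is (5,4) = -10 − (-14) = 4.
Column 5 needs -10; the known cells sum to -28, so (3,5) = 18.
Row 2 must total -10; the given cells sum to 12, so (2,2) = -22.
Using row 3: 12 + (-26) + (-4) + 18 + ? → (3,1) = -10 − 0 = -10.
The remaining cell in column 1 is (5,1) = -10 − (-8) = -2.
The remaining cell in column 2 is (5,2) = -10 − (-30) = 20.

20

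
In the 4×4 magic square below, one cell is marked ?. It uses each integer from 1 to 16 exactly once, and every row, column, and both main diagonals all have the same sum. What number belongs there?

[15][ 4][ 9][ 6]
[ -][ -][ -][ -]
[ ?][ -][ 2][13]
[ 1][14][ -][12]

8

The entries are 1 through 16, which sum to 136, so each line sums to 136/4 = 34.
From row 4, 34 − (1 + 14 + 12) gives (4,3) = 7.
Column 3 must total 34; the given cells sum to 18, so (2,3) = 16.
Using column 4: 6 + 13 + 12 + ? → (2,4) = 34 − 31 = 3.
Using main diagonal: 15 + 2 + 12 + ? → (2,2) = 34 − 29 = 5.
Anti-diagonal must total 34; the given cells sum to 23, so (3,2) = 11.
The remaining cell in row 2 is (2,1) = 34 − 24 = 10.
Using row 3: 11 + 2 + 13 + ? → (3,1) = 34 − 26 = 8.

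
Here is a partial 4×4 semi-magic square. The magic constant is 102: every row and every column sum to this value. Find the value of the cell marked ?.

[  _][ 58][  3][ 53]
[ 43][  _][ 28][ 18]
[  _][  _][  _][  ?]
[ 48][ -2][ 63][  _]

38

The remaining cell in row 1 is (1,1) = 102 − 114 = -12.
The remaining cell in row 2 is (2,2) = 102 − 89 = 13.
The remaining cell in row 4 is (4,4) = 102 − 109 = -7.
Column 1: -12 + 43 + 48 + ? = 102, so (3,1) = 23.
Using column 2: 58 + 13 + (-2) + ? → (3,2) = 102 − 69 = 33.
Column 3 needs 102; the known cells sum to 94, so (3,3) = 8.
Column 4: 53 + 18 + (-7) + ? = 102, so (3,4) = 38.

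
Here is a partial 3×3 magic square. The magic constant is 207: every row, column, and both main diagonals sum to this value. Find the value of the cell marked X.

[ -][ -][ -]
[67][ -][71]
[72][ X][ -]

65

Row 2 must total 207; the given cells sum to 138, so (2,2) = 69.
Column 1 must total 207; the given cells sum to 139, so (1,1) = 68.
From main diagonal, 207 − (68 + 69) gives (3,3) = 70.
Anti-diagonal: 69 + 72 + ? = 207, so (1,3) = 66.
Using row 1: 68 + 66 + ? → (1,2) = 207 − 134 = 73.
The remaining cell in row 3 is (3,2) = 207 − 142 = 65.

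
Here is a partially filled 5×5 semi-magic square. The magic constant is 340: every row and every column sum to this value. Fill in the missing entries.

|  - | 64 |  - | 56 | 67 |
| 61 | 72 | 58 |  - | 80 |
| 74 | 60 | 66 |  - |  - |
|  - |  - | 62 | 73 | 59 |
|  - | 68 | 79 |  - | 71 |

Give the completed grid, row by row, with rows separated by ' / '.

78 64 75 56 67 / 61 72 58 69 80 / 74 60 66 77 63 / 70 76 62 73 59 / 57 68 79 65 71

Row 2: 61 + 72 + 58 + 80 + ? = 340, so (2,4) = 69.
From column 2, 340 − (64 + 72 + 60 + 68) gives (4,2) = 76.
Using column 3: 58 + 66 + 62 + 79 + ? → (1,3) = 340 − 265 = 75.
From column 5, 340 − (67 + 80 + 59 + 71) gives (3,5) = 63.
Row 1: 64 + 75 + 56 + 67 + ? = 340, so (1,1) = 78.
From row 3, 340 − (74 + 60 + 66 + 63) gives (3,4) = 77.
Row 4 needs 340; the known cells sum to 270, so (4,1) = 70.
The remaining cell in column 1 is (5,1) = 340 − 283 = 57.
Column 4 needs 340; the known cells sum to 275, so (5,4) = 65.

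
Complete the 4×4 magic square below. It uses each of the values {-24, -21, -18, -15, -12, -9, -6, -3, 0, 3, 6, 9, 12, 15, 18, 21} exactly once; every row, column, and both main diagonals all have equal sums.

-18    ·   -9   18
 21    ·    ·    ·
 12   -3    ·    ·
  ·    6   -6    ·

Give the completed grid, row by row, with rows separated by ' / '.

-18 3 -9 18 / 21 -12 0 -15 / 12 -3 9 -24 / -21 6 -6 15

The 16 entries sum to -24, so each line sums to -24/4 = -6.
Row 1 needs -6; the known cells sum to -9, so (1,2) = 3.
Column 1 must total -6; the given cells sum to 15, so (4,1) = -21.
From column 2, -6 − (3 + (-3) + 6) gives (2,2) = -12.
Anti-diagonal: 18 + (-3) + (-21) + ? = -6, so (2,3) = 0.
Row 2 needs -6; the known cells sum to 9, so (2,4) = -15.
From row 4, -6 − (-21 + 6 + (-6)) gives (4,4) = 15.
Using column 3: -9 + 0 + (-6) + ? → (3,3) = -6 − (-15) = 9.
Column 4 must total -6; the given cells sum to 18, so (3,4) = -24.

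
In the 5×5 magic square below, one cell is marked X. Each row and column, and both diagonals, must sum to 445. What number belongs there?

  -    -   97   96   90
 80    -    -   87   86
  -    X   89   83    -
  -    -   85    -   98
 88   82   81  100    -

95

Row 5 must total 445; the given cells sum to 351, so (5,5) = 94.
The remaining cell in column 3 is (2,3) = 445 − 352 = 93.
Column 4 needs 445; the known cells sum to 366, so (4,4) = 79.
The remaining cell in column 5 is (3,5) = 445 − 368 = 77.
Anti-diagonal: 90 + 87 + 89 + 88 + ? = 445, so (4,2) = 91.
Using row 2: 80 + 93 + 87 + 86 + ? → (2,2) = 445 − 346 = 99.
From row 4, 445 − (91 + 85 + 79 + 98) gives (4,1) = 92.
Main diagonal needs 445; the known cells sum to 361, so (1,1) = 84.
Row 1 must total 445; the given cells sum to 367, so (1,2) = 78.
The remaining cell in column 1 is (3,1) = 445 − 344 = 101.
Column 2: 78 + 99 + 91 + 82 + ? = 445, so (3,2) = 95.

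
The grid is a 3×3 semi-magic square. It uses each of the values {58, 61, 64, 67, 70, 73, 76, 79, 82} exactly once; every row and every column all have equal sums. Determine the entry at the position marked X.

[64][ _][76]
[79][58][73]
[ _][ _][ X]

The 9 entries sum to 630, so each line sums to 630/3 = 210.
Row 1: 64 + 76 + ? = 210, so (1,2) = 70.
Column 1 must total 210; the given cells sum to 143, so (3,1) = 67.
Column 2 must total 210; the given cells sum to 128, so (3,2) = 82.
Column 3 needs 210; the known cells sum to 149, so (3,3) = 61.

61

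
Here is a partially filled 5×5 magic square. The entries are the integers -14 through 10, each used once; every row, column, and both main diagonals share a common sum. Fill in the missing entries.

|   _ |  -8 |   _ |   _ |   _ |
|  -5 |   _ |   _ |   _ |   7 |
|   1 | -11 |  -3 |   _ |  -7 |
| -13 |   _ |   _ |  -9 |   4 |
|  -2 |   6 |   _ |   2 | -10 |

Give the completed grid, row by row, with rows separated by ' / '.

9 -8 5 -12 -4 / -5 3 -14 -1 7 / 1 -11 -3 10 -7 / -13 0 8 -9 4 / -2 6 -6 2 -10

The entries are -14 through 10, which sum to -50, so each line sums to -50/5 = -10.
Row 3 needs -10; the known cells sum to -20, so (3,4) = 10.
Row 5 must total -10; the given cells sum to -4, so (5,3) = -6.
Using column 1: -5 + 1 + (-13) + (-2) + ? → (1,1) = -10 − (-19) = 9.
Column 5 must total -10; the given cells sum to -6, so (1,5) = -4.
The remaining cell in main diagonal is (2,2) = -10 − (-13) = 3.
The remaining cell in column 2 is (4,2) = -10 − (-10) = 0.
From anti-diagonal, -10 − (-4 + (-3) + 0 + (-2)) gives (2,4) = -1.
The remaining cell in row 2 is (2,3) = -10 − 4 = -14.
Using row 4: -13 + 0 + (-9) + 4 + ? → (4,3) = -10 − (-18) = 8.
Using column 3: -14 + (-3) + 8 + (-6) + ? → (1,3) = -10 − (-15) = 5.
From column 4, -10 − (-1 + 10 + (-9) + 2) gives (1,4) = -12.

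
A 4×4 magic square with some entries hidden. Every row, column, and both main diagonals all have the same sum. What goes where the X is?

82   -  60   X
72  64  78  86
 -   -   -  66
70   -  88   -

Row 2 is complete and sums to 300; that is the magic constant.
The remaining cell in column 1 is (3,1) = 300 − 224 = 76.
Column 3 must total 300; the given cells sum to 226, so (3,3) = 74.
From main diagonal, 300 − (82 + 64 + 74) gives (4,4) = 80.
Using row 3: 76 + 74 + 66 + ? → (3,2) = 300 − 216 = 84.
The remaining cell in row 4 is (4,2) = 300 − 238 = 62.
Column 2 must total 300; the given cells sum to 210, so (1,2) = 90.
Using column 4: 86 + 66 + 80 + ? → (1,4) = 300 − 232 = 68.

68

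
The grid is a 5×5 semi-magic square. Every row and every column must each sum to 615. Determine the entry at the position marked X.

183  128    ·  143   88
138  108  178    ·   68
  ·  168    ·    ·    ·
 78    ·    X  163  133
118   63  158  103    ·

Using row 1: 183 + 128 + 143 + 88 + ? → (1,3) = 615 − 542 = 73.
Row 2 needs 615; the known cells sum to 492, so (2,4) = 123.
Row 5 needs 615; the known cells sum to 442, so (5,5) = 173.
Column 1 must total 615; the given cells sum to 517, so (3,1) = 98.
From column 2, 615 − (128 + 108 + 168 + 63) gives (4,2) = 148.
The remaining cell in column 4 is (3,4) = 615 − 532 = 83.
Column 5 must total 615; the given cells sum to 462, so (3,5) = 153.
From row 3, 615 − (98 + 168 + 83 + 153) gives (3,3) = 113.
Row 4 needs 615; the known cells sum to 522, so (4,3) = 93.

93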